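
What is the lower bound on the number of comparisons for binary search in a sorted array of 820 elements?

With 820 possible positions, we need at least ceil(log_2(820)) = 10 comparisons. Each comparison splits the remaining candidates by at most half.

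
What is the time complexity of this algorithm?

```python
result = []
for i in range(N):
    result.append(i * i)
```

Time complexity: O(n).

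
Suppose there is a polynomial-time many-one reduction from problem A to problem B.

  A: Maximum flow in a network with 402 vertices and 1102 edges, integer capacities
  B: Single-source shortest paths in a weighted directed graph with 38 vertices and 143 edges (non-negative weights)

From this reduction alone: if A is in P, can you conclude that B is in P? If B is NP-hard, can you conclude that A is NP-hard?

A poly-time reduction A <=_p B transfers tractability DOWN (B easy => A easy) and hardness UP (A hard => B hard), not the reverse.
From A in P, the reduction alone does NOT give B in P: any problem in P trivially reduces to SAT, yet SAT is not known to be in P.
From B NP-hard, the reduction alone does NOT give A NP-hard: again, easy problems reduce to hard ones.
(Here in fact A is P and B is P.)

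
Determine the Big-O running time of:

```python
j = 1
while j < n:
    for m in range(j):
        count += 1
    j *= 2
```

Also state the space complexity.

Time complexity: O(n).
Space complexity: O(1).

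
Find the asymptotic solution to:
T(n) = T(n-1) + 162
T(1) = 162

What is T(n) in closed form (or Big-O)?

Unrolling: T(n) = T(n-1) + 162 = T(n-2) + 2*162 = ... = T(1) + (n-1)*162 = 162 + (n-1)*162 = 162n.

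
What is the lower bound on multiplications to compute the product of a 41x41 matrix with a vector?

A 41x41 matrix-vector product has 41 inner products of length 41. Output depends on all 41^2 = 1681 matrix entries. At least 1681 multiplications needed.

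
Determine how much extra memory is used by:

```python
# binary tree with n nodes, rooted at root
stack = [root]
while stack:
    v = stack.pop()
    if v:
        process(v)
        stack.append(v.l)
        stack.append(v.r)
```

Space complexity: O(n).
Auxiliary storage grows linearly with the input size n in the worst case.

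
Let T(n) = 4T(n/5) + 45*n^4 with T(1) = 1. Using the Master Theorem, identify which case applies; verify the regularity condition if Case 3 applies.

a=4, b=5, f(n)=45*n^4.
log_5(4) = 0.8614 < 4.
f(n) = Omega(n^(0.8614+epsilon)) for some epsilon > 0, so Case 3 is the candidate.
Regularity: a*f(n/b) = 4*45*(n/5)^4 = (4/625)*45*n^4 <= c*f(n) with c = 4/625 < 1. Satisfied.
Case 3: T(n) = Theta(n^4).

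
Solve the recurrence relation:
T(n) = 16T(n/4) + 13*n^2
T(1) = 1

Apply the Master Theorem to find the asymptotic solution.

a=16, b=4, f(n)=13*n^2. log_4(16) = 2. Case 2: T(n) = O(n^2 log n).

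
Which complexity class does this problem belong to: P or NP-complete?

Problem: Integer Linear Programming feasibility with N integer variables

This problem is NP-complete: ILP feasibility is NP-complete (LP relaxation is in P).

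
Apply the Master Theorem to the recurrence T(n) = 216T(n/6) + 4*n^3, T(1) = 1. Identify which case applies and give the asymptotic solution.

a=216, b=6, f(n)=4*n^3.
log_6(216) = 3, so n^(log_b(a)) = n^3.
f(n) = Theta(n^3), so Case 2 applies.
T(n) = Theta(n^3 log n).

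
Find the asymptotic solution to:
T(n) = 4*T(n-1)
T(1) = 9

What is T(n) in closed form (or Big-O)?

Each step multiplies by 4. T(n) = T(1)*4^(n-1) = 9*4^(n-1).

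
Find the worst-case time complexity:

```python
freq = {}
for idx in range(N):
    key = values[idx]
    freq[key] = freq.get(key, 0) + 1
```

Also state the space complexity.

Time complexity: O(n).
Space complexity: O(n).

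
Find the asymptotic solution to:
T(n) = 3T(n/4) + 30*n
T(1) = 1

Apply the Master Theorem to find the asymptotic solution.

a=3, b=4, f(n)=30*n. log_4(3) = 0.7925 < 1. Case 3: T(n) = O(n).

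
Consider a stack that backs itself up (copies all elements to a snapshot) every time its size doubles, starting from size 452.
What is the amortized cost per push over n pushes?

Backups occur at sizes 452, 904, 1808, ..., copying 452 + 904 + 1808 + ... <= 2n elements total (geometric series). Spread over n pushes, the amortized backup cost is O(1) per push.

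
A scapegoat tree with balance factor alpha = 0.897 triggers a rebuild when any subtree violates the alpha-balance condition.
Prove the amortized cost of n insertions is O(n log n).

Define potential Phi = c * sum of |size(left(v)) - size(right(v))| over all nodes. An insertion at depth d costs O(d) = O(log n) and increases Phi by O(log n). When a rebuild of subtree of size s occurs, it costs O(s) but reduces Phi by Omega(s). With alpha = 0.897, between rebuilds Omega(s) insertions must occur. Amortized cost per insertion: O(log n).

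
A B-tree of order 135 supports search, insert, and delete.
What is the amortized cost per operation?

B-tree of order 135 has height O(log_135 n). Each operation traverses the tree height. Splits during insert and merges during delete are O(1) each and occur at most once per level. Total cost per operation: O(log_135 n).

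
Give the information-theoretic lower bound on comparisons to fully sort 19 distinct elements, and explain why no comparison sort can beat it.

A comparison sort is a binary decision tree whose leaves are the 19! = 121645100408832000 possible output permutations. A binary tree with L leaves has height >= ceil(log_2(L)). So any comparison sort needs >= ceil(log_2(19!)) = 57 comparisons in the worst case.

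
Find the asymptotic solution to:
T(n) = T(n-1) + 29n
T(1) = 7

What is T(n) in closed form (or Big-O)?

Unrolling: T(n) = 7 + 29*(2 + 3 + ... + n) = 7 + 29*(n(n+1)/2 - 1) = O(n^2).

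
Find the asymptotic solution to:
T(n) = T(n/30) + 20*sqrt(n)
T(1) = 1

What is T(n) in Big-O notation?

Each level contributes sqrt(n/30^k). Geometric series with ratio 1/sqrt(30) < 1 sums to O(sqrt(n)).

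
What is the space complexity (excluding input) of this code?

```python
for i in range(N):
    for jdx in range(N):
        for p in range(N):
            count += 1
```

Space complexity: O(1).
Only a constant amount of auxiliary storage is used; nothing grows with n.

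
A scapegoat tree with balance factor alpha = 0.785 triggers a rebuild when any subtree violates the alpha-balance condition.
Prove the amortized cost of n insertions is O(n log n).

Define potential Phi = c * sum of |size(left(v)) - size(right(v))| over all nodes. An insertion at depth d costs O(d) = O(log n) and increases Phi by O(log n). When a rebuild of subtree of size s occurs, it costs O(s) but reduces Phi by Omega(s). With alpha = 0.785, between rebuilds Omega(s) insertions must occur. Amortized cost per insertion: O(log n).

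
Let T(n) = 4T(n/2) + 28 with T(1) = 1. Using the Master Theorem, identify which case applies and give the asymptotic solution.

a=4, b=2, f(n)=28.
log_2(4) = 2 > 0.
Since f(n) = O(n^0) is polynomially smaller than n^2, Case 1 applies.
T(n) = Theta(n^2).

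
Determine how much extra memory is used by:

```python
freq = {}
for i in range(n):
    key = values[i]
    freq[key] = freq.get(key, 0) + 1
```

Space complexity: O(n).
Auxiliary storage grows linearly with the input size n in the worst case.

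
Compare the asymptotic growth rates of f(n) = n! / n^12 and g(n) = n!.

g(n) = n! grows faster: the ratio n!/(n!/n^12) = n^12 -> infinity.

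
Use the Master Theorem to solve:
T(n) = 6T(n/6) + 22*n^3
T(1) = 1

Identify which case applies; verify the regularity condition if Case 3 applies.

a=6, b=6, f(n)=22*n^3.
log_6(6) = 1 < 3.
f(n) = Omega(n^(1+epsilon)) for some epsilon > 0, so Case 3 is the candidate.
Regularity: a*f(n/b) = 6*22*(n/6)^3 = (6/216)*22*n^3 <= c*f(n) with c = 6/216 < 1. Satisfied.
Case 3: T(n) = Theta(n^3).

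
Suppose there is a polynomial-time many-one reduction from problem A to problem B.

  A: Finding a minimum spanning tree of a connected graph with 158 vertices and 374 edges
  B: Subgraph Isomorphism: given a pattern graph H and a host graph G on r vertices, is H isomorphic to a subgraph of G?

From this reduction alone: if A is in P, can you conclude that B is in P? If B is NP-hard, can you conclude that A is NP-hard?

A poly-time reduction A <=_p B transfers tractability DOWN (B easy => A easy) and hardness UP (A hard => B hard), not the reverse.
From A in P, the reduction alone does NOT give B in P: any problem in P trivially reduces to SAT, yet SAT is not known to be in P.
From B NP-hard, the reduction alone does NOT give A NP-hard: again, easy problems reduce to hard ones.
(Here in fact A is P and B is NP-complete.)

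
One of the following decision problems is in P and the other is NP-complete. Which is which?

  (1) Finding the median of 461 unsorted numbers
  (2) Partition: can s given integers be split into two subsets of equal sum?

(1) is P: linear-time selection (median-of-medians) runs in O(n).
(2) is NP-complete: Subset Sum reduces to it (one of Karp's 21 NP-complete problems).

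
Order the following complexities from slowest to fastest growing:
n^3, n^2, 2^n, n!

Ordered by growth rate: n^2 < n^3 < 2^n < n!.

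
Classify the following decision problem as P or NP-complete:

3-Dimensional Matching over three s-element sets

This problem is NP-complete: one of Karp's 21 NP-complete problems.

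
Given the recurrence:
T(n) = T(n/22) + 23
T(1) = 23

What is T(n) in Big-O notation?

Each step divides n by 22 and adds 23. After log_22(n) steps, T(n) = O(log n).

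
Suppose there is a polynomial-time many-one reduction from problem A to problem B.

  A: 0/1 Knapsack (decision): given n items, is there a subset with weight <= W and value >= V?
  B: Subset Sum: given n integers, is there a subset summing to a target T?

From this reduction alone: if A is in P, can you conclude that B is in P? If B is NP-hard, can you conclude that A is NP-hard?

A poly-time reduction A <=_p B transfers tractability DOWN (B easy => A easy) and hardness UP (A hard => B hard), not the reverse.
From A in P, the reduction alone does NOT give B in P: any problem in P trivially reduces to SAT, yet SAT is not known to be in P.
From B NP-hard, the reduction alone does NOT give A NP-hard: again, easy problems reduce to hard ones.
(Here in fact A is NP-complete and B is NP-complete.)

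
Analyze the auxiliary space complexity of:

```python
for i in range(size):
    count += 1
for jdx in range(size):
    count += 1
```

Space complexity: O(1).
Only a constant amount of auxiliary storage is used; nothing grows with n.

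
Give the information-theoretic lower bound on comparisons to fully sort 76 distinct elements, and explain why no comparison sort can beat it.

A comparison sort is a binary decision tree whose leaves are the 76! = 1885494701666050254987932260861146558230394535379329335672487982961844043495537923117729972224000000000000000000 possible output permutations. A binary tree with L leaves has height >= ceil(log_2(L)). So any comparison sort needs >= ceil(log_2(76!)) = 370 comparisons in the worst case.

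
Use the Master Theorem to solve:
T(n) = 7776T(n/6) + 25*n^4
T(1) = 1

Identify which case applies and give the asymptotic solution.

a=7776, b=6, f(n)=25*n^4.
log_6(7776) = 5 > 4.
Since f(n) = O(n^4) is polynomially smaller than n^5, Case 1 applies.
T(n) = Theta(n^5).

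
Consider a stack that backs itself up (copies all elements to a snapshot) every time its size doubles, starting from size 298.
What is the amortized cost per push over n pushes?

Backups occur at sizes 298, 596, 1192, ..., copying 298 + 596 + 1192 + ... <= 2n elements total (geometric series). Spread over n pushes, the amortized backup cost is O(1) per push.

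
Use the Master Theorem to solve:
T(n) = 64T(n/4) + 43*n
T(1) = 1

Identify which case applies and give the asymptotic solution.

a=64, b=4, f(n)=43*n.
log_4(64) = 3 > 1.
Since f(n) = O(n^1) is polynomially smaller than n^3, Case 1 applies.
T(n) = Theta(n^3).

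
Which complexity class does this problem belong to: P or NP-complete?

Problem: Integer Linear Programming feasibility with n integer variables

This problem is NP-complete: ILP feasibility is NP-complete (LP relaxation is in P).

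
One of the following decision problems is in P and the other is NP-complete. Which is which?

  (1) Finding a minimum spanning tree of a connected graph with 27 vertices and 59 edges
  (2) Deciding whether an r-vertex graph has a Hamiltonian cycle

(1) is P: Kruskal's / Prim's algorithms run in polynomial time.
(2) is NP-complete: one of Karp's 21 NP-complete problems.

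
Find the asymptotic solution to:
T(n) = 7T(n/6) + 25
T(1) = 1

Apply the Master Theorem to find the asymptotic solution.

a=7, b=6, f(n)=25. log_6(7) = 1.086. Case 1 of Master Theorem: T(n) = O(n^1.086).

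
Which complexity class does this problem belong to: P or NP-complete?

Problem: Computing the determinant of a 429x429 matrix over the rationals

This problem is in P: Gaussian elimination runs in O(n^3).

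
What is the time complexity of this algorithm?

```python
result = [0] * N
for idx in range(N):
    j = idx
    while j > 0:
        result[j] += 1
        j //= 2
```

Time complexity: O(n log n).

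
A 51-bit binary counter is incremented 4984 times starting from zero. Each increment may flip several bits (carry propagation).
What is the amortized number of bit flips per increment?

Bit i flips on every 2^i-th increment, so over 4984 increments bit i flips floor(4984/2^i) times. Summing over i: total flips < 2 * 4984. Amortized: < 2 = O(1) per increment.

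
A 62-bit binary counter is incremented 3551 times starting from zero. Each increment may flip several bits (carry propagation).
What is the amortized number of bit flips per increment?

Bit i flips on every 2^i-th increment, so over 3551 increments bit i flips floor(3551/2^i) times. Summing over i: total flips < 2 * 3551. Amortized: < 2 = O(1) per increment.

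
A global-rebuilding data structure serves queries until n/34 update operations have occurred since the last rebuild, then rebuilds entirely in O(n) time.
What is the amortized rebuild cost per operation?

The O(n) rebuild is triggered by n/34 operations, so each contributes O(n)/(n/34) = O(34) = O(1) to the rebuild cost.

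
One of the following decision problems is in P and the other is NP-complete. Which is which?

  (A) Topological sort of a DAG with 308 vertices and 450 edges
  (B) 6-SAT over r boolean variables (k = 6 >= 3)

(A) is P: DFS-based topological sort runs in O(V+E).
(B) is NP-complete: 3-SAT is NP-complete (Cook-Levin); k-SAT for k>=3 reduces from 3-SAT.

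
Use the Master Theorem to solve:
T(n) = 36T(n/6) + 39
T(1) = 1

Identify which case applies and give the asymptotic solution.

a=36, b=6, f(n)=39.
log_6(36) = 2 > 0.
Since f(n) = O(n^0) is polynomially smaller than n^2, Case 1 applies.
T(n) = Theta(n^2).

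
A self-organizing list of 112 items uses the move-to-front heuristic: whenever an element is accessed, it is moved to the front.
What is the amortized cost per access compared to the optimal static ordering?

With potential Phi = number of inversions between the MTF list and the optimal static list (at most C(112,2)), each access has amortized cost at most 2 * (cost under optimal static ordering). This is the move-to-front 2-competitiveness result.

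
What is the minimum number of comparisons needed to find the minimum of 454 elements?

Finding the minimum requires 453 comparisons, identical reasoning to finding the maximum. Each comparison eliminates one candidate.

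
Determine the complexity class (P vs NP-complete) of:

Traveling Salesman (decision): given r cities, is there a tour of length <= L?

This problem is NP-complete: reduces from Hamiltonian Cycle.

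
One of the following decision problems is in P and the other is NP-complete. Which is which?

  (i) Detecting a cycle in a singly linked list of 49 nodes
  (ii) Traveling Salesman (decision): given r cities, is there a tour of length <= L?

(i) is P: Floyd's tortoise-and-hare runs in O(n) time, O(1) space.
(ii) is NP-complete: reduces from Hamiltonian Cycle.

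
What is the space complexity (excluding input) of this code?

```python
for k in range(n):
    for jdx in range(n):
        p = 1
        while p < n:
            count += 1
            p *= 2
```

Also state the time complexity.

Space complexity: O(1).
Only a constant amount of auxiliary storage is used; nothing grows with n.
Time complexity: O(n^2 log n).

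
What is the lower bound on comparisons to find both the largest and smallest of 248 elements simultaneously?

Pair elements first (floor(248/2) comparisons), then find max among winners and min among losers. Total: ceil(3*248/2) - 2 = 370 comparisons.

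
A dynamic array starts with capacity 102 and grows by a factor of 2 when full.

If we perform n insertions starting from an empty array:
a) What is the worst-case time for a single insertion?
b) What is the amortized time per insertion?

(a) Worst-case single insertion: O(n) -- when the array is full at capacity c, the resize copies all c elements, and c can be Theta(n).
(b) Resizes happen at sizes 102, 204, 408, ... Total copy cost for n insertions: 102 + 204 + ... = O(n) (geometric series with ratio 1/2). Amortized cost per insertion: O(n)/n = O(1).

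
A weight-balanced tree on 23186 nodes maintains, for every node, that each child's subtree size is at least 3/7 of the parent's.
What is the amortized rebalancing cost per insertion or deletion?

With balance ratio 3/7, tree height is O(log_{7/3}(23186)) = O(log n). A rebalance at a node of size s costs O(s) but requires Omega(s) updates in that subtree to retrigger. Summed over the O(log n) ancestors of the touched leaf, amortized rebalancing is O(log n).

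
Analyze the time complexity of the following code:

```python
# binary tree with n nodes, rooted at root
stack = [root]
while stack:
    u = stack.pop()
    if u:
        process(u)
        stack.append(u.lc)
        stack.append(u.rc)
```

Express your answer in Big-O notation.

Time complexity: O(n).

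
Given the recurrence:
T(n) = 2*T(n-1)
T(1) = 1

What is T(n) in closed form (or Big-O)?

Each step multiplies by 2. T(n) = T(1)*2^(n-1) = 2^(n-1).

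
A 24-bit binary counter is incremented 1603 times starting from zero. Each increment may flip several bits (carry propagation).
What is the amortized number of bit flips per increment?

Bit i flips on every 2^i-th increment, so over 1603 increments bit i flips floor(1603/2^i) times. Summing over i: total flips < 2 * 1603. Amortized: < 2 = O(1) per increment.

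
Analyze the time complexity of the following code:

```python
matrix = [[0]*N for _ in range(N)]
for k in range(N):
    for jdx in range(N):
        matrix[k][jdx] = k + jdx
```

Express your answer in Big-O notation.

Time complexity: O(n^2).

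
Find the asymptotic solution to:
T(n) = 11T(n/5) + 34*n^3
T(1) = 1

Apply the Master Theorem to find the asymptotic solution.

a=11, b=5, f(n)=34*n^3. log_5(11) = 1.49 < 3. Case 3: T(n) = O(n^3).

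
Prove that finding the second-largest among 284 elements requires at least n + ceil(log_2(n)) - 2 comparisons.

Lower bound (adversary): identifying the maximum requires 284-1 comparisons (each eliminates one candidate). Assign weight 1 to each element; on each comparison the adversary lets the heavier side win and gives it the loser's weight. The max ends with weight 284, but each comparison it wins at most doubles its weight, so the max must win >= ceil(log_2(284)) = 9 comparisons. The second-largest is one of those 9 direct losers to the max, and identifying which one is largest needs >= 9-1 further comparisons. Total >= 284-1 + 9-1 = 291.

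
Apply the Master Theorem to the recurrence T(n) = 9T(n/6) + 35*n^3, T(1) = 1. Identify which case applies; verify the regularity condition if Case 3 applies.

a=9, b=6, f(n)=35*n^3.
log_6(9) = 1.226 < 3.
f(n) = Omega(n^(1.226+epsilon)) for some epsilon > 0, so Case 3 is the candidate.
Regularity: a*f(n/b) = 9*35*(n/6)^3 = (9/216)*35*n^3 <= c*f(n) with c = 9/216 < 1. Satisfied.
Case 3: T(n) = Theta(n^3).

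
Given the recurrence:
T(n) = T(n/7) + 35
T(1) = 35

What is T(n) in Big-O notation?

Each step divides n by 7 and adds 35. After log_7(n) steps, T(n) = O(log n).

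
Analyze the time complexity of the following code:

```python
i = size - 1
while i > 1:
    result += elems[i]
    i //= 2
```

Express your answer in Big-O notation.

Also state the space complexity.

Time complexity: O(log n).
Space complexity: O(1).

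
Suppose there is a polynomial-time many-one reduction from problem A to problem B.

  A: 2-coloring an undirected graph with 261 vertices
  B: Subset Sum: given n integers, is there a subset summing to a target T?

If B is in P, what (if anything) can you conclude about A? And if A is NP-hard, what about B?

A poly-time reduction A <=_p B means any A-instance can be transformed to a B-instance in poly time.
If B is in P: compose the reduction with B's poly-time algorithm to solve A in poly time, so A is in P.
If A is NP-hard: every NP problem reduces to A, which reduces to B; composing reductions, every NP problem reduces to B, so B is NP-hard.
(Here in fact A is P and B is NP-complete.)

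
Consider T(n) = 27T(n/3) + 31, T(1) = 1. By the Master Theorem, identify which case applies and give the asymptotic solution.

a=27, b=3, f(n)=31.
log_3(27) = 3 > 0.
Since f(n) = O(n^0) is polynomially smaller than n^3, Case 1 applies.
T(n) = Theta(n^3).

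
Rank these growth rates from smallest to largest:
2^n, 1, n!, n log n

Ordered by growth rate: 1 < n log n < 2^n < n!.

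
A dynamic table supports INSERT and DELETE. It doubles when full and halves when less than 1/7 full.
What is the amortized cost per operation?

Using potential function Phi = |2*num_items - table_size| when load > 1/2, and Phi = table_size/2 - num_items otherwise. The gap of 1/7 vs 1/2 for shrinking prevents thrashing. Both insert and delete have O(1) amortized cost.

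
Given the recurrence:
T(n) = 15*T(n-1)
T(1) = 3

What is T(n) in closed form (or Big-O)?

Each step multiplies by 15. T(n) = T(1)*15^(n-1) = 3*15^(n-1).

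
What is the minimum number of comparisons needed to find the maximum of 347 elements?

Finding the maximum requires 346 comparisons. Each comparison eliminates exactly one candidate. With 347 candidates, we need 346 eliminations.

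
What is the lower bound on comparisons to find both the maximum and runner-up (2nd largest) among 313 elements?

Lower bound: finding the max needs 313-1 comparisons. By an adversary weight-doubling argument, the maximum element must personally win at least ceil(log_2(313)) = 9 comparisons in any correct algorithm. The 2nd largest is among those 9 direct losers, and distinguishing it requires 9-1 more comparisons. Total >= 313-1 + 9-1 = 320. A balanced tournament achieves this bound exactly.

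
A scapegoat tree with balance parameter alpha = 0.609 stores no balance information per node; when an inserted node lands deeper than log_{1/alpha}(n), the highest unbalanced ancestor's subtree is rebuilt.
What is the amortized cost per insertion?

Search/insert path is O(log n). A rebuild of a subtree of size s costs O(s), but with alpha = 0.609 at least Omega(s) insertions must have occurred in that subtree since its last rebuild. Charging O(1) of the rebuild to each such insertion gives O(log n) amortized.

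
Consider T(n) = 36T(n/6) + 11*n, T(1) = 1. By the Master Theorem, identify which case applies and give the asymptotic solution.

a=36, b=6, f(n)=11*n.
log_6(36) = 2 > 1.
Since f(n) = O(n^1) is polynomially smaller than n^2, Case 1 applies.
T(n) = Theta(n^2).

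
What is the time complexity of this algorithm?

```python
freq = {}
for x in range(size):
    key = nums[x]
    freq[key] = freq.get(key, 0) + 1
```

Time complexity: O(n).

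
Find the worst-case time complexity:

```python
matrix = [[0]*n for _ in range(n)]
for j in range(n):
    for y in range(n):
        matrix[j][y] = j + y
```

Time complexity: O(n^2).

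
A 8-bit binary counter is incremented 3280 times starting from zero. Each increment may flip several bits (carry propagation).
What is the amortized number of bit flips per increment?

Bit i flips on every 2^i-th increment, so over 3280 increments bit i flips floor(3280/2^i) times. Summing over i: total flips < 2 * 3280. Amortized: < 2 = O(1) per increment.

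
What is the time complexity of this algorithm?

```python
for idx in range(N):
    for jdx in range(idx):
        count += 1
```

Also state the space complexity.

Time complexity: O(n^2).
Space complexity: O(1).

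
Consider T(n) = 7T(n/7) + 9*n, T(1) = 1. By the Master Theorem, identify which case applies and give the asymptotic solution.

a=7, b=7, f(n)=9*n.
log_7(7) = 1, so n^(log_b(a)) = n.
f(n) = Theta(n), so Case 2 applies.
T(n) = Theta(n log n).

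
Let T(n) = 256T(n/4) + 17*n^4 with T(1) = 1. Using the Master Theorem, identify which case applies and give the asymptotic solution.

a=256, b=4, f(n)=17*n^4.
log_4(256) = 4, so n^(log_b(a)) = n^4.
f(n) = Theta(n^4), so Case 2 applies.
T(n) = Theta(n^4 log n).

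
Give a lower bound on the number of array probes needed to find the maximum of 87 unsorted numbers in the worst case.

Adversary: any unprobed cell could hold a value larger than everything seen so far. If fewer than 87 cells are probed, the adversary places the max in an unprobed cell. So all 87 cells must be examined; together with 87-1 comparisons this is tight.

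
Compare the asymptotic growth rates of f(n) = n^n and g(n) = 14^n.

f(n) = n^n grows faster: n^n / 14^n = (n/14)^n -> infinity once n > 14.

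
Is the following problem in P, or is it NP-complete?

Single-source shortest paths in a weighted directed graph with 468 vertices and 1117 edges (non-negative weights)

This problem is in P: Dijkstra's algorithm runs in O((V+E) log V).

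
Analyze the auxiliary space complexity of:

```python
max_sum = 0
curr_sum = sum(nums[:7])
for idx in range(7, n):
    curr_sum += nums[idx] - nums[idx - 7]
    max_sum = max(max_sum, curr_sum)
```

Space complexity: O(1).
Only a constant amount of auxiliary storage is used; nothing grows with n.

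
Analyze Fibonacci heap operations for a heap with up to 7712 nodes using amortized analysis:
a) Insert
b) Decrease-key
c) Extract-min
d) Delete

Fibonacci heaps use lazy consolidation. Potential function Phi = t + 2m (t = number of trees, m = marked nodes).
- Insert: O(1) actual, Delta Phi = +1 (one new tree) => O(1) amortized.
- Decrease-key: with c cascading cuts, actual cost is O(c); Delta Phi <= c - 2(c-1) + 2 = 4 - c (c new trees; >= c-1 marks cleared; <= 1 new mark). Amortized O(c) + (4 - c) = O(1).
- Extract-min: O(D(n) + t) actual; consolidation drops t to <= D(n)+1, so Delta Phi pays for the t term. D(n) = O(log n) for n = 7712 => O(log n) amortized.
- Delete: decrease-key to -inf then extract-min = O(log n).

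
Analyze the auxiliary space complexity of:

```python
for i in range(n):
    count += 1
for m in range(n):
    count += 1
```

Space complexity: O(1).
Only a constant amount of auxiliary storage is used; nothing grows with n.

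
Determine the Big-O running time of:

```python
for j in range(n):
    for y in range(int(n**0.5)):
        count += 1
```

Time complexity: O(n * sqrt(n)).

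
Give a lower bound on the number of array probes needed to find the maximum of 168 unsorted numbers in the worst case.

Adversary: any unprobed cell could hold a value larger than everything seen so far. If fewer than 168 cells are probed, the adversary places the max in an unprobed cell. So all 168 cells must be examined; together with 168-1 comparisons this is tight.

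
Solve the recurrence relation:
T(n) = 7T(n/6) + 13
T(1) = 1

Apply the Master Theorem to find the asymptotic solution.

a=7, b=6, f(n)=13. log_6(7) = 1.086. Case 1 of Master Theorem: T(n) = O(n^1.086).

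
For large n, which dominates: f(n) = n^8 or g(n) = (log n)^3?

f(n) = n^8 grows faster: any positive polynomial dominates any polylog.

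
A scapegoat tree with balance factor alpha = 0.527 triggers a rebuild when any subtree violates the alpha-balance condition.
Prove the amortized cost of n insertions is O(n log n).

Define potential Phi = c * sum of |size(left(v)) - size(right(v))| over all nodes. An insertion at depth d costs O(d) = O(log n) and increases Phi by O(log n). When a rebuild of subtree of size s occurs, it costs O(s) but reduces Phi by Omega(s). With alpha = 0.527, between rebuilds Omega(s) insertions must occur. Amortized cost per insertion: O(log n).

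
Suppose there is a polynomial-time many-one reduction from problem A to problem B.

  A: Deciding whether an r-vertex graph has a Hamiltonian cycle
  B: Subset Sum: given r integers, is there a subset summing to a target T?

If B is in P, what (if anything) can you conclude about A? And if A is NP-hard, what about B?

A poly-time reduction A <=_p B means any A-instance can be transformed to a B-instance in poly time.
If B is in P: compose the reduction with B's poly-time algorithm to solve A in poly time, so A is in P.
If A is NP-hard: every NP problem reduces to A, which reduces to B; composing reductions, every NP problem reduces to B, so B is NP-hard.
(Here in fact A is NP-complete and B is NP-complete.)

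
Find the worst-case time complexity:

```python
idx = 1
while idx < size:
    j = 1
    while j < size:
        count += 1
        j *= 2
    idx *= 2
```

Time complexity: O(log^2 n).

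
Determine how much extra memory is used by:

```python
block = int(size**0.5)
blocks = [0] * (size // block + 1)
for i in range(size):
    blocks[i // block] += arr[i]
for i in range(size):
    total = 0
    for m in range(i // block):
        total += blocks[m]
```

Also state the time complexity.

Space complexity: O(sqrt(n)).
Storage scales with sqrt(n).
Time complexity: O(n * sqrt(n)).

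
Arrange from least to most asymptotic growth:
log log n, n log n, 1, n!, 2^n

Ordered by growth rate: 1 < log log n < n log n < 2^n < n!.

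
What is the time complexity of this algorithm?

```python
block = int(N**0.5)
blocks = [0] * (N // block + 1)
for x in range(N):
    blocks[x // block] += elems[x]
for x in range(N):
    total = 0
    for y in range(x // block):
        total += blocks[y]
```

Time complexity: O(n * sqrt(n)).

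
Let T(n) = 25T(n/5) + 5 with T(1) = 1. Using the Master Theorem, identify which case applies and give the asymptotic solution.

a=25, b=5, f(n)=5.
log_5(25) = 2 > 0.
Since f(n) = O(n^0) is polynomially smaller than n^2, Case 1 applies.
T(n) = Theta(n^2).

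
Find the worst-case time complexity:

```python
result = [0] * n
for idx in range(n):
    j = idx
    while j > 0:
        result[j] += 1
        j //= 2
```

Time complexity: O(n log n).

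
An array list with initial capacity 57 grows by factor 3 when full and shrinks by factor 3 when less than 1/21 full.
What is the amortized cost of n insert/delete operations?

Using potential function Phi = |3*size - capacity|. Resizing costs are offset by potential release. Amortized O(1) per operation.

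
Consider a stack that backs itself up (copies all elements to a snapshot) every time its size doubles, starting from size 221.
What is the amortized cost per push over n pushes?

Backups occur at sizes 221, 442, 884, ..., copying 221 + 442 + 884 + ... <= 2n elements total (geometric series). Spread over n pushes, the amortized backup cost is O(1) per push.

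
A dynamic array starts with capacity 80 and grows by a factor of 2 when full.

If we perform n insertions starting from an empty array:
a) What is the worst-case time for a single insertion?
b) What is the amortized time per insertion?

(a) Worst-case single insertion: O(n) -- when the array is full at capacity c, the resize copies all c elements, and c can be Theta(n).
(b) Resizes happen at sizes 80, 160, 320, ... Total copy cost for n insertions: 80 + 160 + ... = O(n) (geometric series with ratio 1/2). Amortized cost per insertion: O(n)/n = O(1).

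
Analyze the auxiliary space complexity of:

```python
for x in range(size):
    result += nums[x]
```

Space complexity: O(1).
Only a constant amount of auxiliary storage is used; nothing grows with n.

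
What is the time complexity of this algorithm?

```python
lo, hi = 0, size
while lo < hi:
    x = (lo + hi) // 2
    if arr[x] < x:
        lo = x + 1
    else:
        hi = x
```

Time complexity: O(log n).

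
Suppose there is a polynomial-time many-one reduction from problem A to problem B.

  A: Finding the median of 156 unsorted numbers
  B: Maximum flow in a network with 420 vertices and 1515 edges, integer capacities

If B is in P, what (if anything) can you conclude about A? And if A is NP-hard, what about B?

A poly-time reduction A <=_p B means any A-instance can be transformed to a B-instance in poly time.
If B is in P: compose the reduction with B's poly-time algorithm to solve A in poly time, so A is in P.
If A is NP-hard: every NP problem reduces to A, which reduces to B; composing reductions, every NP problem reduces to B, so B is NP-hard.
(Here in fact A is P and B is P.)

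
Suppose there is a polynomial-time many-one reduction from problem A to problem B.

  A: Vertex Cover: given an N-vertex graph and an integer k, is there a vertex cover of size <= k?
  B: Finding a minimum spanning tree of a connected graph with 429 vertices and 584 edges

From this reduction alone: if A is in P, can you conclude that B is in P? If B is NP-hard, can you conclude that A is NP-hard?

A poly-time reduction A <=_p B transfers tractability DOWN (B easy => A easy) and hardness UP (A hard => B hard), not the reverse.
From A in P, the reduction alone does NOT give B in P: any problem in P trivially reduces to SAT, yet SAT is not known to be in P.
From B NP-hard, the reduction alone does NOT give A NP-hard: again, easy problems reduce to hard ones.
(Here in fact A is NP-complete and B is in P, so no such reduction is known -- its existence would imply P = NP; the analysis concerns only what the assumed reduction would or would not let you conclude.)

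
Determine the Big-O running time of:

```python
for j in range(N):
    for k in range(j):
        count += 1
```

Time complexity: O(n^2).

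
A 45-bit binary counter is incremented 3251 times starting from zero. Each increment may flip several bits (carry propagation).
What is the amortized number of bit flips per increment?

Bit i flips on every 2^i-th increment, so over 3251 increments bit i flips floor(3251/2^i) times. Summing over i: total flips < 2 * 3251. Amortized: < 2 = O(1) per increment.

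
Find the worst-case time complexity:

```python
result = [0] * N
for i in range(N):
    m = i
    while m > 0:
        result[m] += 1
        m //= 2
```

Time complexity: O(n log n).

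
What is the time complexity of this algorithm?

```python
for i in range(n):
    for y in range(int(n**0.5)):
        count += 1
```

Time complexity: O(n * sqrt(n)).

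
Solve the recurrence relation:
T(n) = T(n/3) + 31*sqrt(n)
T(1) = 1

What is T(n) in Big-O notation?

Each level contributes sqrt(n/3^k). Geometric series with ratio 1/sqrt(3) < 1 sums to O(sqrt(n)).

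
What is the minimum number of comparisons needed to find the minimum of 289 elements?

Finding the minimum requires 288 comparisons, identical reasoning to finding the maximum. Each comparison eliminates one candidate.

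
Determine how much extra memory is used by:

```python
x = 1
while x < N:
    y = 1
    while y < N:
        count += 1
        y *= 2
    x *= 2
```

Space complexity: O(1).
Only a constant amount of auxiliary storage is used; nothing grows with n.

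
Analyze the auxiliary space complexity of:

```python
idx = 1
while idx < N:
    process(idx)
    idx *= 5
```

Space complexity: O(1).
Only a constant amount of auxiliary storage is used; nothing grows with n.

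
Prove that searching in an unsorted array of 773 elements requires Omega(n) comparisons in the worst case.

An adversary can always place the target in the last position checked. Until all 773 positions are examined, the target might be in any unchecked position. Therefore 773 comparisons are necessary.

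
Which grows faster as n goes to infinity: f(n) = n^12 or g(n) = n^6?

f(n) = n^12 grows faster: n^12/n^6 = n^6 -> infinity.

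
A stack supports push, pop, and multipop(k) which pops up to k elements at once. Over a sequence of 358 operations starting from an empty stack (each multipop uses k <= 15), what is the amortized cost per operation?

Each element is pushed exactly once and popped at most once (whether by pop or as part of a multipop). So the total number of individual pops over the whole sequence is at most the number of pushes, which is at most 358. Total work <= 2 * 358, hence O(1) amortized per operation.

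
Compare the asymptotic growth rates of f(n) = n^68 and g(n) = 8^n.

g(n) = 8^n grows faster: any exponential with base > 1 dominates every polynomial.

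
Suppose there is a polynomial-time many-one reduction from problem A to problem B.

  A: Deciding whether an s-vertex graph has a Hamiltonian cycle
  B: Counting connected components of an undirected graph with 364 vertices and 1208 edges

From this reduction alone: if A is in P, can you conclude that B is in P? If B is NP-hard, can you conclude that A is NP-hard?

A poly-time reduction A <=_p B transfers tractability DOWN (B easy => A easy) and hardness UP (A hard => B hard), not the reverse.
From A in P, the reduction alone does NOT give B in P: any problem in P trivially reduces to SAT, yet SAT is not known to be in P.
From B NP-hard, the reduction alone does NOT give A NP-hard: again, easy problems reduce to hard ones.
(Here in fact A is NP-complete and B is in P, so no such reduction is known -- its existence would imply P = NP; the analysis concerns only what the assumed reduction would or would not let you conclude.)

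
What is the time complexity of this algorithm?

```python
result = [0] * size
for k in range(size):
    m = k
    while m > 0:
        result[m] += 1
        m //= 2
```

Time complexity: O(n log n).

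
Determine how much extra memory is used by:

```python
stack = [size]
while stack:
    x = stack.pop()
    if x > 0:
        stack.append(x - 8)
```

Space complexity: O(1).
Only a constant amount of auxiliary storage is used; nothing grows with n.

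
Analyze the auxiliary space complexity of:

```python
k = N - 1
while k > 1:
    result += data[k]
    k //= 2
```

Space complexity: O(1).
Only a constant amount of auxiliary storage is used; nothing grows with n.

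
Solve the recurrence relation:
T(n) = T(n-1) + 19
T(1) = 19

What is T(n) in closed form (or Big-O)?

Unrolling: T(n) = T(n-1) + 19 = T(n-2) + 2*19 = ... = T(1) + (n-1)*19 = 19 + (n-1)*19 = 19n.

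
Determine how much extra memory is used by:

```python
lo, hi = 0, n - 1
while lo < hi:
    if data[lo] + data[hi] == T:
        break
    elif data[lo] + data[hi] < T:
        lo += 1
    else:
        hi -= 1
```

Space complexity: O(1).
Only a constant amount of auxiliary storage is used; nothing grows with n.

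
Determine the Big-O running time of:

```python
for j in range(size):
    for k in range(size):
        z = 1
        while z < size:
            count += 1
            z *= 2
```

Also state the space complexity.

Time complexity: O(n^2 log n).
Space complexity: O(1).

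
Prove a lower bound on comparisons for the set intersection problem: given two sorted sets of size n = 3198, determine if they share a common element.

For two sorted arrays of size n = 3198, any correct algorithm must examine Omega(n) elements. If fewer are examined, an adversary places a common element in an unexamined gap. A merge-based scan achieves O(n), so the bound is tight.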